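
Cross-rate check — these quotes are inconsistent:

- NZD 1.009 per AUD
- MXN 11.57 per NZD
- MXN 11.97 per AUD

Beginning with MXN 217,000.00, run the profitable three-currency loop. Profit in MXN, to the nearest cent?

Profitable loop is MXN → NZD → AUD → MXN:
MXN 217,000.00 ÷ 11.57 = NZD 18,755.40
NZD 18,755.40 ÷ 1.009 = AUD 18,588.11
AUD 18,588.11 × 11.97 = MXN 222,499.66
Profit = MXN 222,499.66 − MXN 217,000.00

Profit: MXN 5,499.66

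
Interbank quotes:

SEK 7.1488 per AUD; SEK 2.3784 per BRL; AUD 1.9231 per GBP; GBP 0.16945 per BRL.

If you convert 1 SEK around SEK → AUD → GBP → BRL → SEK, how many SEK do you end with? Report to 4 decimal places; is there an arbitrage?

Around SEK → AUD → GBP → BRL → SEK: 1 ÷ 7.1488 ÷ 1.9231 ÷ 0.16945 × 2.3784 = 1.020959
Product > 1; profitable direction is SEK → AUD → GBP → BRL → SEK.

1.0210 (arbitrage exists)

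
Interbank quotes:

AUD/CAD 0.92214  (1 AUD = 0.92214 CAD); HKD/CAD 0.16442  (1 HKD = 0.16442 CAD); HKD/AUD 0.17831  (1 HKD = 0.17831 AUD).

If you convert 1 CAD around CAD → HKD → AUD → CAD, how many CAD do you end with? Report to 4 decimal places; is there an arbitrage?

Around CAD → HKD → AUD → CAD: 1 ÷ 0.16442 × 0.17831 × 0.92214 = 1.000041
Product ≈ 1 (deviation 0.004%, within rounding noise).

1.0000 (no arbitrage)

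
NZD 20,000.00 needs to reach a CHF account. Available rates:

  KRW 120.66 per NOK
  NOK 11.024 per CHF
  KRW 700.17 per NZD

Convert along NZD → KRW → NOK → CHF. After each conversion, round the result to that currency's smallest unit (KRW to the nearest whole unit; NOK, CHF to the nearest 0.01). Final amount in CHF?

CHF 10,527.64

NZD 20,000.00 × 700.17 = KRW 14,003,400
KRW 14,003,400 ÷ 120.66 = NOK 116,056.69
NOK 116,056.69 ÷ 11.024 = CHF 10,527.64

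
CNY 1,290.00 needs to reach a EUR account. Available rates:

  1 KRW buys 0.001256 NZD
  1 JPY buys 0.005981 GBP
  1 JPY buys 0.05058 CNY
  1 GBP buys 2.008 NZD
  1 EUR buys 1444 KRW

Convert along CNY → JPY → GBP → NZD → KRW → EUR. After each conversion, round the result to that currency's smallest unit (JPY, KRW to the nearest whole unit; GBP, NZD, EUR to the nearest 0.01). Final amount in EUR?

CNY 1,290.00 ÷ 0.05058 = JPY 25,504
JPY 25,504 × 0.005981 = GBP 152.54
GBP 152.54 × 2.008 = NZD 306.30
NZD 306.30 ÷ 0.001256 = KRW 243,869
KRW 243,869 ÷ 1444 = EUR 168.88

EUR 168.88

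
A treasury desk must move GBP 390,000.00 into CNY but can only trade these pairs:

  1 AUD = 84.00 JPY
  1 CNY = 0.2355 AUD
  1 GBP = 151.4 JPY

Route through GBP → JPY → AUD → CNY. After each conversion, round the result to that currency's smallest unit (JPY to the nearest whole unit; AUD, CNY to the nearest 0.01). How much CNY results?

GBP 390,000.00 × 151.4 = JPY 59,046,000
JPY 59,046,000 ÷ 84.00 = AUD 702,928.57
AUD 702,928.57 ÷ 0.2355 = CNY 2,984,834.69

CNY 2,984,834.69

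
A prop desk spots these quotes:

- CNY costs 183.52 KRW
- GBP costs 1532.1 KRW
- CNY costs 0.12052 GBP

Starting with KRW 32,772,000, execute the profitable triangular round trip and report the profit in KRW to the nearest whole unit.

Profitable loop is KRW → CNY → GBP → KRW:
KRW 32,772,000 ÷ 183.52 = CNY 178,574.54
CNY 178,574.54 × 0.12052 = GBP 21,521.80
GBP 21,521.80 × 1532.1 = KRW 32,973,556
Profit = KRW 32,973,556 − KRW 32,772,000

Profit: KRW 201,556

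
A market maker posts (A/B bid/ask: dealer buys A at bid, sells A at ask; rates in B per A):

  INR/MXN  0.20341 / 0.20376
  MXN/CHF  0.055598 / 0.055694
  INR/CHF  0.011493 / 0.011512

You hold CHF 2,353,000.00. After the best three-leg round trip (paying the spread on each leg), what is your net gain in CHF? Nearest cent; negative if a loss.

Best loop CHF → MXN → INR → CHF:
CHF 2,353,000.00 ÷ 0.055694 (buy MXN at ask) = MXN 42,248,716.20
MXN 42,248,716.20 ÷ 0.20376 (buy INR at ask) = INR 207,345,485.86
INR 207,345,485.86 × 0.011493 (sell INR at bid) = CHF 2,383,021.67

Net profit: CHF 30,021.67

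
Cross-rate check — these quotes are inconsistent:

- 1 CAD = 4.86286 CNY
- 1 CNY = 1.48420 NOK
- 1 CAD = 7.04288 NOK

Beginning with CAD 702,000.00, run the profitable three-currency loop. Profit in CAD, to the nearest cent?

Profit: CAD 17,400.97

Profitable loop is CAD → CNY → NOK → CAD:
CAD 702,000.00 × 4.86286 = CNY 3,413,727.72
CNY 3,413,727.72 × 1.48420 = NOK 5,066,654.68
NOK 5,066,654.68 ÷ 7.04288 = CAD 719,400.97
Profit = CAD 719,400.97 − CAD 702,000.00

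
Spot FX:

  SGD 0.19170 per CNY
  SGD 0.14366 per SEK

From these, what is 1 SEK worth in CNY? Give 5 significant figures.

SEK/CNY = 0.74940

1 SEK × 0.14366 = 0.14366 SGD
0.14366 SGD ÷ 0.19170 = 0.7494 CNY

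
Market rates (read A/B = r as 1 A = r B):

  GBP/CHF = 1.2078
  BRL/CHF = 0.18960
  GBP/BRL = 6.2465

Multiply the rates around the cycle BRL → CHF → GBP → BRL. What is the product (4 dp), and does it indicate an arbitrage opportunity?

Around BRL → CHF → GBP → BRL: 1 × 0.18960 ÷ 1.2078 × 6.2465 = 0.980573
Product < 1; profitable direction is BRL → GBP → CHF → BRL.

0.9806 (arbitrage exists)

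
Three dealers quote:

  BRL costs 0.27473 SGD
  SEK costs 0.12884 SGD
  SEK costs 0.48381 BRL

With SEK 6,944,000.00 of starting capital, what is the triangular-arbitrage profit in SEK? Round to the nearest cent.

Profit: SEK 219,741.78

Profitable loop is SEK → BRL → SGD → SEK:
SEK 6,944,000.00 × 0.48381 = BRL 3,359,576.64
BRL 3,359,576.64 × 0.27473 = SGD 922,976.49
SGD 922,976.49 ÷ 0.12884 = SEK 7,163,741.78
Profit = SEK 7,163,741.78 − SEK 6,944,000.00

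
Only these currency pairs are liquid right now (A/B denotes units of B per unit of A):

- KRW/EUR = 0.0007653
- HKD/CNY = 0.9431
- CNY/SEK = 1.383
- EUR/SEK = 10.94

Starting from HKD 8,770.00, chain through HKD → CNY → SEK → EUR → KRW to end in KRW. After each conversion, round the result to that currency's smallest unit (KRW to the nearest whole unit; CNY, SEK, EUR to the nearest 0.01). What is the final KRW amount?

KRW 1,366,249

HKD 8,770.00 × 0.9431 = CNY 8,270.99
CNY 8,270.99 × 1.383 = SEK 11,438.78
SEK 11,438.78 ÷ 10.94 = EUR 1,045.59
EUR 1,045.59 ÷ 0.0007653 = KRW 1,366,249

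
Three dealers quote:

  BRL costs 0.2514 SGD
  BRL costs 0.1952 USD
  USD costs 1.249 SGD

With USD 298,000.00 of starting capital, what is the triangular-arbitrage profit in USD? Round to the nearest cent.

Profitable loop is USD → BRL → SGD → USD:
USD 298,000.00 ÷ 0.1952 = BRL 1,526,639.34
BRL 1,526,639.34 × 0.2514 = SGD 383,797.13
SGD 383,797.13 ÷ 1.249 = USD 307,283.53
Profit = USD 307,283.53 − USD 298,000.00

Profit: USD 9,283.53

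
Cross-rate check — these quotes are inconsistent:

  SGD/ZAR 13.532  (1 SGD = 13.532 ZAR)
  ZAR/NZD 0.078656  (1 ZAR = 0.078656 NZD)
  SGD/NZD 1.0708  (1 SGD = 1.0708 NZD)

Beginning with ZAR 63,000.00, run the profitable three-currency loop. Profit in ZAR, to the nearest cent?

Profit: ZAR 380.41

Profitable loop is ZAR → SGD → NZD → ZAR:
ZAR 63,000.00 ÷ 13.532 = SGD 4,655.63
SGD 4,655.63 × 1.0708 = NZD 4,985.25
NZD 4,985.25 ÷ 0.078656 = ZAR 63,380.41
Profit = ZAR 63,380.41 − ZAR 63,000.00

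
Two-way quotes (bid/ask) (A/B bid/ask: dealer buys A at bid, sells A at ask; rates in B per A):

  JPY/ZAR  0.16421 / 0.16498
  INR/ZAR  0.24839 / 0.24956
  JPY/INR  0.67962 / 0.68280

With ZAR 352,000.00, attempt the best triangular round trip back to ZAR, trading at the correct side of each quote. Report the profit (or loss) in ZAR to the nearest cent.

Net profit: ZAR 8,173.39

Best loop ZAR → JPY → INR → ZAR:
ZAR 352,000.00 ÷ 0.16498 (buy JPY at ask) = JPY 2,133,592
JPY 2,133,592 × 0.67962 (sell JPY at bid) = INR 1,450,031.76
INR 1,450,031.76 × 0.24839 (sell INR at bid) = ZAR 360,173.39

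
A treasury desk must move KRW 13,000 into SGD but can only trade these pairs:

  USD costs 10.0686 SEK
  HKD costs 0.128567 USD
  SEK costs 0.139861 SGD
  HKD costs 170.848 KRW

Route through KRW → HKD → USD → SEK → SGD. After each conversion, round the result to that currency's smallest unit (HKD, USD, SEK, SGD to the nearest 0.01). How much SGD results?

SGD 13.77

KRW 13,000 ÷ 170.848 = HKD 76.09
HKD 76.09 × 0.128567 = USD 9.78
USD 9.78 × 10.0686 = SEK 98.47
SEK 98.47 × 0.139861 = SGD 13.77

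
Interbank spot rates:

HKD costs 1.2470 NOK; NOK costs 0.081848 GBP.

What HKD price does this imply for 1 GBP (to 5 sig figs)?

GBP/HKD = 9.7977

1 GBP ÷ 0.081848 = 12.2178 NOK
12.2178 NOK ÷ 1.2470 = 9.79773 HKD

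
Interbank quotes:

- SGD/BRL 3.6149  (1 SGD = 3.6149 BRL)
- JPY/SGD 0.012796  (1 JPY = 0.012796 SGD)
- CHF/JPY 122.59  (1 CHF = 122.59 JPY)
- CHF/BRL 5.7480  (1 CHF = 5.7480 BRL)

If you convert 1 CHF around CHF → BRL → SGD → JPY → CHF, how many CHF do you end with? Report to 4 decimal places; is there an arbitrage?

Around CHF → BRL → SGD → JPY → CHF: 1 × 5.7480 ÷ 3.6149 ÷ 0.012796 ÷ 122.59 = 1.013657
Product > 1; profitable direction is CHF → BRL → SGD → JPY → CHF.

1.0137 (arbitrage exists)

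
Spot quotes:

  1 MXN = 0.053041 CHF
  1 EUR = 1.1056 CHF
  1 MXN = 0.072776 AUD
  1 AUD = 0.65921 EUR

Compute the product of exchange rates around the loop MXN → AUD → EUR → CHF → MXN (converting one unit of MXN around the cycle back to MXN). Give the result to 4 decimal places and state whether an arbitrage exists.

Around MXN → AUD → EUR → CHF → MXN: 1 × 0.072776 × 0.65921 × 1.1056 ÷ 0.053041 = 0.999996
Product ≈ 1 (deviation 0.000%, within rounding noise).

1.0000 (no arbitrage)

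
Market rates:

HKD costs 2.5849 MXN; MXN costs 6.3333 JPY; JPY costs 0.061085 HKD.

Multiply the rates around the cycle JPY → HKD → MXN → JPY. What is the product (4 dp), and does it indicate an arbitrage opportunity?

1.0000 (no arbitrage)

Around JPY → HKD → MXN → JPY: 1 × 0.061085 × 2.5849 × 6.3333 = 1.000019
Product ≈ 1 (deviation 0.002%, within rounding noise).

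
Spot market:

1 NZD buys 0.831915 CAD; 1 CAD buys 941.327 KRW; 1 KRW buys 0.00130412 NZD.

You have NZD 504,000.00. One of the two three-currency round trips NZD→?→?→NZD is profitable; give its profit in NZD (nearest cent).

Profitable loop is NZD → CAD → KRW → NZD:
NZD 504,000.00 × 0.831915 = CAD 419,285.16
CAD 419,285.16 × 941.327 = KRW 394,684,442
KRW 394,684,442 × 0.00130412 = NZD 514,715.87
Profit = NZD 514,715.87 − NZD 504,000.00

Profit: NZD 10,715.87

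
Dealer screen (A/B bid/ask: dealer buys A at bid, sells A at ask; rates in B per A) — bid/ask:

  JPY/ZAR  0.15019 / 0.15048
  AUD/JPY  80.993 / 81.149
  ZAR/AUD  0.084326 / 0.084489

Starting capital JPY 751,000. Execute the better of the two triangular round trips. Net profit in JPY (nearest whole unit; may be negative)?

Best loop JPY → ZAR → AUD → JPY:
JPY 751,000 × 0.15019 (sell JPY at bid) = ZAR 112,792.69
ZAR 112,792.69 × 0.084326 (sell ZAR at bid) = AUD 9,511.36
AUD 9,511.36 × 80.993 (sell AUD at bid) = JPY 770,353

Net profit: JPY 19,353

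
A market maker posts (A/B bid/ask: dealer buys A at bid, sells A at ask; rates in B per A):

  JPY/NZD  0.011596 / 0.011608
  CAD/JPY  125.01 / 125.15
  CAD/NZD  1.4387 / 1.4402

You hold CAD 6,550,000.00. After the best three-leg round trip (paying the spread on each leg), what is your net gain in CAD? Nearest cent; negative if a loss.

Best loop CAD → JPY → NZD → CAD:
CAD 6,550,000.00 × 125.01 (sell CAD at bid) = JPY 818,815,500
JPY 818,815,500 × 0.011596 (sell JPY at bid) = NZD 9,494,984.54
NZD 9,494,984.54 ÷ 1.4402 (buy CAD at ask) = CAD 6,592,823.59

Net profit: CAD 42,823.59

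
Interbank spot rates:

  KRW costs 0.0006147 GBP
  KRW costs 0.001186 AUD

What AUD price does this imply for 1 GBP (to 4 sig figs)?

GBP/AUD = 1.929

1 GBP ÷ 0.0006147 = 1626.81 KRW
1626.81 KRW × 0.001186 = 1.9294 AUD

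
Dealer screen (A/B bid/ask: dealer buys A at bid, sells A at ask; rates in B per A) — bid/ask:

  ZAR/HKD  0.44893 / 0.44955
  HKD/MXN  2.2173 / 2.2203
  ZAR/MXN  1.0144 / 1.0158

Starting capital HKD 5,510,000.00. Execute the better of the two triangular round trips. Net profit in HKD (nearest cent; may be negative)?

Best loop HKD → ZAR → MXN → HKD:
HKD 5,510,000.00 ÷ 0.44955 (buy ZAR at ask) = ZAR 12,256,701.15
ZAR 12,256,701.15 × 1.0144 (sell ZAR at bid) = MXN 12,433,197.64
MXN 12,433,197.64 ÷ 2.2203 (buy HKD at ask) = HKD 5,599,782.75

Net profit: HKD 89,782.75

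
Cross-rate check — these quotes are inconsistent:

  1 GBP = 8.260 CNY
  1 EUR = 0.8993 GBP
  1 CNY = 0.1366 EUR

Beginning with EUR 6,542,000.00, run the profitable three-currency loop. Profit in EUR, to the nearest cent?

Profit: EUR 96,131.93

Profitable loop is EUR → GBP → CNY → EUR:
EUR 6,542,000.00 × 0.8993 = GBP 5,883,220.60
GBP 5,883,220.60 × 8.260 = CNY 48,595,402.16
CNY 48,595,402.16 × 0.1366 = EUR 6,638,131.93
Profit = EUR 6,638,131.93 − EUR 6,542,000.00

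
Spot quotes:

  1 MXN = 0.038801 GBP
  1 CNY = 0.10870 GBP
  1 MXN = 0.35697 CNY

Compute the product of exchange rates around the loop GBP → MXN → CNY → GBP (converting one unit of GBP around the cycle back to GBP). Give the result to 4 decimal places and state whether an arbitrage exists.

Around GBP → MXN → CNY → GBP: 1 ÷ 0.038801 × 0.35697 × 0.10870 = 1.000042
Product ≈ 1 (deviation 0.004%, within rounding noise).

1.0000 (no arbitrage)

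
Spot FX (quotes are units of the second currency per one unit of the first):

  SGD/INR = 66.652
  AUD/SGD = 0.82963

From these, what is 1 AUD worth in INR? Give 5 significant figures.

1 AUD × 0.82963 = 0.82963 SGD
0.82963 SGD × 66.652 = 55.2965 INR

AUD/INR = 55.296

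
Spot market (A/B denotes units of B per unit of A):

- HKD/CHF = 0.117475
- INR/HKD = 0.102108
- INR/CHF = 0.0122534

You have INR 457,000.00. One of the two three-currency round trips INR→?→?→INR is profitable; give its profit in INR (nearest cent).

Profitable loop is INR → CHF → HKD → INR:
INR 457,000.00 × 0.0122534 = CHF 5,599.80
CHF 5,599.80 ÷ 0.117475 = HKD 47,668.05
HKD 47,668.05 ÷ 0.102108 = INR 466,839.49
Profit = INR 466,839.49 − INR 457,000.00

Profit: INR 9,839.49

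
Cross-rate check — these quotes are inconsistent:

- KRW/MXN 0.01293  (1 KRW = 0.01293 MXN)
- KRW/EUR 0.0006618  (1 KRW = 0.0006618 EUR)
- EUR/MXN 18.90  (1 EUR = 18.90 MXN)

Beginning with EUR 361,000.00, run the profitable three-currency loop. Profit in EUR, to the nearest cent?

Profit: EUR 12,178.97

Profitable loop is EUR → KRW → MXN → EUR:
EUR 361,000.00 ÷ 0.0006618 = KRW 545,482,019
KRW 545,482,019 × 0.01293 = MXN 7,053,082.50
MXN 7,053,082.50 ÷ 18.90 = EUR 373,178.97
Profit = EUR 373,178.97 − EUR 361,000.00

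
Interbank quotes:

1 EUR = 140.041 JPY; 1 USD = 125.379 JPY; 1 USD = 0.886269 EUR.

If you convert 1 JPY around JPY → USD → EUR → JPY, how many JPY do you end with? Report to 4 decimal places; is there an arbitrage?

Around JPY → USD → EUR → JPY: 1 ÷ 125.379 × 0.886269 × 140.041 = 0.989911
Product < 1; profitable direction is JPY → EUR → USD → JPY.

0.9899 (arbitrage exists)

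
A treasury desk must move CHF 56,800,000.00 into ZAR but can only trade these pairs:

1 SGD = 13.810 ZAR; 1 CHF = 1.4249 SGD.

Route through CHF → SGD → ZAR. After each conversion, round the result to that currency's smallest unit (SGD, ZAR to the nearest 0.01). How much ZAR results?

ZAR 1,117,702,959.20

CHF 56,800,000.00 × 1.4249 = SGD 80,934,320.00
SGD 80,934,320.00 × 13.810 = ZAR 1,117,702,959.20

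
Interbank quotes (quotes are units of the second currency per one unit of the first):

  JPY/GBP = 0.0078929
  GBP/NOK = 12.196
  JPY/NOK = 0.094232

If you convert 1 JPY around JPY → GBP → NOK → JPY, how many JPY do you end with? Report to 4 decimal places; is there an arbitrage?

Around JPY → GBP → NOK → JPY: 1 × 0.0078929 × 12.196 ÷ 0.094232 = 1.021541
Product > 1; profitable direction is JPY → GBP → NOK → JPY.

1.0215 (arbitrage exists)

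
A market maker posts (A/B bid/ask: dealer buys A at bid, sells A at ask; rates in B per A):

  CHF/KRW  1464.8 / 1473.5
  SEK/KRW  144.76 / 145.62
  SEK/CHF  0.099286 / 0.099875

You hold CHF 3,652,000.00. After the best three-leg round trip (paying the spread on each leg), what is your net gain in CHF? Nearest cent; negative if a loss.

Best loop CHF → KRW → SEK → CHF:
CHF 3,652,000.00 × 1464.8 (sell CHF at bid) = KRW 5,349,449,600
KRW 5,349,449,600 ÷ 145.62 (buy SEK at ask) = SEK 36,735,679.16
SEK 36,735,679.16 × 0.099286 (sell SEK at bid) = CHF 3,647,338.64

Net result: CHF -4,661.36 (no profitable arbitrage after spreads)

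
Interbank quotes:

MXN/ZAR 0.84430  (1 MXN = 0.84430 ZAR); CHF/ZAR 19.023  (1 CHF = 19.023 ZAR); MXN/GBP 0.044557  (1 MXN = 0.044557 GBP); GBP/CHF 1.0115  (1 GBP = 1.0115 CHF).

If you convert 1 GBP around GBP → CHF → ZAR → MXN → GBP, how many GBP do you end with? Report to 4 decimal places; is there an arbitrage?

Around GBP → CHF → ZAR → MXN → GBP: 1 × 1.0115 × 19.023 ÷ 0.84430 × 0.044557 = 1.015463
Product > 1; profitable direction is GBP → CHF → ZAR → MXN → GBP.

1.0155 (arbitrage exists)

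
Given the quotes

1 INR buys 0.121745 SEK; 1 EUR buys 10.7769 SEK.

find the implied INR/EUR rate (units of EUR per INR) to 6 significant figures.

1 INR × 0.121745 = 0.121745 SEK
0.121745 SEK ÷ 10.7769 = 0.0112968 EUR

INR/EUR = 0.0112968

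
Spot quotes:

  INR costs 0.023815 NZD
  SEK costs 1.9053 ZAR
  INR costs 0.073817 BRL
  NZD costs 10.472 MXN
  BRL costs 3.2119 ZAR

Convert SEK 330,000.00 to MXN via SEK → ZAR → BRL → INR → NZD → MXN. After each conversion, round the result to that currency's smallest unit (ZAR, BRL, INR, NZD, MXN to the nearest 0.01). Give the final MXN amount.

MXN 661,361.78

SEK 330,000.00 × 1.9053 = ZAR 628,749.00
ZAR 628,749.00 ÷ 3.2119 = BRL 195,756.09
BRL 195,756.09 ÷ 0.073817 = INR 2,651,910.67
INR 2,651,910.67 × 0.023815 = NZD 63,155.25
NZD 63,155.25 × 10.472 = MXN 661,361.78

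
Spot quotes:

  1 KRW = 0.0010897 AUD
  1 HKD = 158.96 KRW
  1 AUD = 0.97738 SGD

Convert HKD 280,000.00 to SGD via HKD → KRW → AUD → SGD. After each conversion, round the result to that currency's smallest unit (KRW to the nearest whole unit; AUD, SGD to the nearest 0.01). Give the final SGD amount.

SGD 47,404.14

HKD 280,000.00 × 158.96 = KRW 44,508,800
KRW 44,508,800 × 0.0010897 = AUD 48,501.24
AUD 48,501.24 × 0.97738 = SGD 47,404.14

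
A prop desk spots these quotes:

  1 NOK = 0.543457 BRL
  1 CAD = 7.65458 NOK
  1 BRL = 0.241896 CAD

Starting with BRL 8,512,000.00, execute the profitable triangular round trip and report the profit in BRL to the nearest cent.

Profit: BRL 53,384.34

Profitable loop is BRL → CAD → NOK → BRL:
BRL 8,512,000.00 × 0.241896 = CAD 2,059,018.75
CAD 2,059,018.75 × 7.65458 = NOK 15,760,923.76
NOK 15,760,923.76 × 0.543457 = BRL 8,565,384.34
Profit = BRL 8,565,384.34 − BRL 8,512,000.00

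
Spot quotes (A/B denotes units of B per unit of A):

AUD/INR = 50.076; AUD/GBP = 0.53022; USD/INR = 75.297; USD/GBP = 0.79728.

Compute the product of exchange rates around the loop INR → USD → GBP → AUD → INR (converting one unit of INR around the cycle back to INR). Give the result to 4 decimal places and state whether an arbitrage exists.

1.0000 (no arbitrage)

Around INR → USD → GBP → AUD → INR: 1 ÷ 75.297 × 0.79728 ÷ 0.53022 × 50.076 = 1.000015
Product ≈ 1 (deviation 0.002%, within rounding noise).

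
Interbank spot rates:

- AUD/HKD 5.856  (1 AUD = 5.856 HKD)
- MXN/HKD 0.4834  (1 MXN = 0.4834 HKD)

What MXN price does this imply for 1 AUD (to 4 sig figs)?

AUD/MXN = 12.11

1 AUD × 5.856 = 5.856 HKD
5.856 HKD ÷ 0.4834 = 12.1142 MXN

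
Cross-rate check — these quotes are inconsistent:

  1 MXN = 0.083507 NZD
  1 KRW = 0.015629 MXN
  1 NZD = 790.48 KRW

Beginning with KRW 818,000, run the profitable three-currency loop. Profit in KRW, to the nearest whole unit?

Profitable loop is KRW → MXN → NZD → KRW:
KRW 818,000 × 0.015629 = MXN 12,784.52
MXN 12,784.52 × 0.083507 = NZD 1,067.60
NZD 1,067.60 × 790.48 = KRW 843,914
Profit = KRW 843,914 − KRW 818,000

Profit: KRW 25,914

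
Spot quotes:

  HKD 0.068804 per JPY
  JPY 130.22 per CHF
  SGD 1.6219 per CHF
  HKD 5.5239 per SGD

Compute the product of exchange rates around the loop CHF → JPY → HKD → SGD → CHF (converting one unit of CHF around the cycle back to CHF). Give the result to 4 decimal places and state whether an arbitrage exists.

1.0000 (no arbitrage)

Around CHF → JPY → HKD → SGD → CHF: 1 × 130.22 × 0.068804 ÷ 5.5239 ÷ 1.6219 = 1.000049
Product ≈ 1 (deviation 0.005%, within rounding noise).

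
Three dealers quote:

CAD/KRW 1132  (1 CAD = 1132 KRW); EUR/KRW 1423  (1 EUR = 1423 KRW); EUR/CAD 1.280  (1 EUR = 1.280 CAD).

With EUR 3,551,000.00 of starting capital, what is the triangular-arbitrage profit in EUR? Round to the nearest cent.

Profit: EUR 64,781.42

Profitable loop is EUR → CAD → KRW → EUR:
EUR 3,551,000.00 × 1.280 = CAD 4,545,280.00
CAD 4,545,280.00 × 1132 = KRW 5,145,256,960
KRW 5,145,256,960 ÷ 1423 = EUR 3,615,781.42
Profit = EUR 3,615,781.42 − EUR 3,551,000.00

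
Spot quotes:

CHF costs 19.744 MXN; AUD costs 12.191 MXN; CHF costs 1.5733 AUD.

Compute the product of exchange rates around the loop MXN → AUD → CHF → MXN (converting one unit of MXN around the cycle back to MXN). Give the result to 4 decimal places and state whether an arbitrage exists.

Around MXN → AUD → CHF → MXN: 1 ÷ 12.191 ÷ 1.5733 × 19.744 = 1.029400
Product > 1; profitable direction is MXN → AUD → CHF → MXN.

1.0294 (arbitrage exists)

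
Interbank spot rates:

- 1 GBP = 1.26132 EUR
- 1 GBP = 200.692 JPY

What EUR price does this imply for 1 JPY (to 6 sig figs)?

1 JPY ÷ 200.692 = 0.00498276 GBP
0.00498276 GBP × 1.26132 = 0.00628485 EUR

JPY/EUR = 0.00628485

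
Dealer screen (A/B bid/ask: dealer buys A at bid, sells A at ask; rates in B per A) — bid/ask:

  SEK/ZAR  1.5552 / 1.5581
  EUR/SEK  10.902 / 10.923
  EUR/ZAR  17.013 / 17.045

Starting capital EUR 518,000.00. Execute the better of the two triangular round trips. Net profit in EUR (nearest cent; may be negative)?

Net result: EUR -186.46 (no profitable arbitrage after spreads)

Best loop EUR → ZAR → SEK → EUR:
EUR 518,000.00 × 17.013 (sell EUR at bid) = ZAR 8,812,734.00
ZAR 8,812,734.00 ÷ 1.5581 (buy SEK at ask) = SEK 5,656,077.27
SEK 5,656,077.27 ÷ 10.923 (buy EUR at ask) = EUR 517,813.54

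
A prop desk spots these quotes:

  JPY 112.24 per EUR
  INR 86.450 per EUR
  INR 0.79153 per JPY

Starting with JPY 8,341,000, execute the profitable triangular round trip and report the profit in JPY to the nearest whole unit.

Profitable loop is JPY → INR → EUR → JPY:
JPY 8,341,000 × 0.79153 = INR 6,602,151.73
INR 6,602,151.73 ÷ 86.450 = EUR 76,369.60
EUR 76,369.60 × 112.24 = JPY 8,571,724
Profit = JPY 8,571,724 − JPY 8,341,000

Profit: JPY 230,724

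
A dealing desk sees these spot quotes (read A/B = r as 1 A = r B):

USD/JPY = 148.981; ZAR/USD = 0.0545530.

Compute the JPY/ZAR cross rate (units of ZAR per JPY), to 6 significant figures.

1 JPY ÷ 148.981 = 0.00671227 USD
0.00671227 USD ÷ 0.0545530 = 0.123041 ZAR

JPY/ZAR = 0.123041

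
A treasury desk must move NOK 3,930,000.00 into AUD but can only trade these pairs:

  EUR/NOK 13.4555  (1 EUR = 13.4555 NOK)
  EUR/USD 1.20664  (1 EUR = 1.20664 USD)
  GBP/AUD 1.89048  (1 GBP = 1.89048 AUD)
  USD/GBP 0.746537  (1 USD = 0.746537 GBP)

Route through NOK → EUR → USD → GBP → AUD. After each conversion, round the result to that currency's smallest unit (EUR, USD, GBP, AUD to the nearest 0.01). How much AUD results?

NOK 3,930,000.00 ÷ 13.4555 = EUR 292,073.87
EUR 292,073.87 × 1.20664 = USD 352,428.01
USD 352,428.01 × 0.746537 = GBP 263,100.55
GBP 263,100.55 × 1.89048 = AUD 497,386.33

AUD 497,386.33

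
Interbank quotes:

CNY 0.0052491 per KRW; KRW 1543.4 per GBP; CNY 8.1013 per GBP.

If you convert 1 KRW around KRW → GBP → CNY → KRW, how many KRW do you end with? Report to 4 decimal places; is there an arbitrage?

1.0000 (no arbitrage)

Around KRW → GBP → CNY → KRW: 1 ÷ 1543.4 × 8.1013 ÷ 0.0052491 = 0.999980
Product ≈ 1 (deviation 0.002%, within rounding noise).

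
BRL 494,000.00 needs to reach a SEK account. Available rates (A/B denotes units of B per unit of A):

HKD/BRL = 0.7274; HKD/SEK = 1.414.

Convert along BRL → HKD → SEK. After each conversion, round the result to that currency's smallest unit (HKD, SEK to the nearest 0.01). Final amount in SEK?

BRL 494,000.00 ÷ 0.7274 = HKD 679,131.15
HKD 679,131.15 × 1.414 = SEK 960,291.45

SEK 960,291.45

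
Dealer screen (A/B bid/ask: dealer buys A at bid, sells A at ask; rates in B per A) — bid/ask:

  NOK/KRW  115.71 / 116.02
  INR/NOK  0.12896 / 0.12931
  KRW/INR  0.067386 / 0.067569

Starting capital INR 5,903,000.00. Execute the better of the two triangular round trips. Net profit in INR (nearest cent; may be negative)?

Best loop INR → NOK → KRW → INR:
INR 5,903,000.00 × 0.12896 (sell INR at bid) = NOK 761,250.88
NOK 761,250.88 × 115.71 (sell NOK at bid) = KRW 88,084,339
KRW 88,084,339 × 0.067386 (sell KRW at bid) = INR 5,935,651.29

Net profit: INR 32,651.29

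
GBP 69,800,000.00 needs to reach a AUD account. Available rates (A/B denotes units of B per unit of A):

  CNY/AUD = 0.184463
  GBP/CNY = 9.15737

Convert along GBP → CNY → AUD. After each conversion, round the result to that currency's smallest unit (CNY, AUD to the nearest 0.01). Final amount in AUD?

GBP 69,800,000.00 × 9.15737 = CNY 639,184,426.00
CNY 639,184,426.00 × 0.184463 = AUD 117,905,876.77

AUD 117,905,876.77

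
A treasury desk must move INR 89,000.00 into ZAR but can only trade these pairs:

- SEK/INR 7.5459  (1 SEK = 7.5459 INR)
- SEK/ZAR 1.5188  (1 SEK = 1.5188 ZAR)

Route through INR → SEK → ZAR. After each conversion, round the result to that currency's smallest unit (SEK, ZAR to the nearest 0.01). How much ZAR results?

ZAR 17,913.46

INR 89,000.00 ÷ 7.5459 = SEK 11,794.48
SEK 11,794.48 × 1.5188 = ZAR 17,913.46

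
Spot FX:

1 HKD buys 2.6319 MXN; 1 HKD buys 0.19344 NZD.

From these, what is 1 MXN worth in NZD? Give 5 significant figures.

1 MXN ÷ 2.6319 = 0.379954 HKD
0.379954 HKD × 0.19344 = 0.0734982 NZD

MXN/NZD = 0.073498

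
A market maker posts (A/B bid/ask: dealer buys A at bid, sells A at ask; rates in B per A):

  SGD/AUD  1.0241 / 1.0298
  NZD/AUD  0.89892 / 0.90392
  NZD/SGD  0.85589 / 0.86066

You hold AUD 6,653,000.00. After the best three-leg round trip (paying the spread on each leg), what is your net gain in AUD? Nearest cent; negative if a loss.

Best loop AUD → SGD → NZD → AUD:
AUD 6,653,000.00 ÷ 1.0298 (buy SGD at ask) = SGD 6,460,477.76
SGD 6,460,477.76 ÷ 0.86066 (buy NZD at ask) = NZD 7,506,422.70
NZD 7,506,422.70 × 0.89892 (sell NZD at bid) = AUD 6,747,673.50

Net profit: AUD 94,673.50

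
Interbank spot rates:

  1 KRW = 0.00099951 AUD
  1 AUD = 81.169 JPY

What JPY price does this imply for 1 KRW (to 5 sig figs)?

1 KRW × 0.00099951 = 0.00099951 AUD
0.00099951 AUD × 81.169 = 0.0811292 JPY

KRW/JPY = 0.081129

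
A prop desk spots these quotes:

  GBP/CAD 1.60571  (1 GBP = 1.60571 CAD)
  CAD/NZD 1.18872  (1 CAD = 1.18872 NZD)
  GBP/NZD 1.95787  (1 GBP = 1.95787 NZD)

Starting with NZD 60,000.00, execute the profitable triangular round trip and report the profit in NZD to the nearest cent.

Profitable loop is NZD → CAD → GBP → NZD:
NZD 60,000.00 ÷ 1.18872 = CAD 50,474.46
CAD 50,474.46 ÷ 1.60571 = GBP 31,434.36
GBP 31,434.36 × 1.95787 = NZD 61,544.38
Profit = NZD 61,544.38 − NZD 60,000.00

Profit: NZD 1,544.38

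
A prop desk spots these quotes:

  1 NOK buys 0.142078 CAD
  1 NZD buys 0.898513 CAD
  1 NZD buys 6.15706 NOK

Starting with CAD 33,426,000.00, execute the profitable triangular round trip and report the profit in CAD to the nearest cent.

Profitable loop is CAD → NOK → NZD → CAD:
CAD 33,426,000.00 ÷ 0.142078 = NOK 235,265,136.05
NOK 235,265,136.05 ÷ 6.15706 = NZD 38,210,629.11
NZD 38,210,629.11 × 0.898513 = CAD 34,332,746.99
Profit = CAD 34,332,746.99 − CAD 33,426,000.00

Profit: CAD 906,746.99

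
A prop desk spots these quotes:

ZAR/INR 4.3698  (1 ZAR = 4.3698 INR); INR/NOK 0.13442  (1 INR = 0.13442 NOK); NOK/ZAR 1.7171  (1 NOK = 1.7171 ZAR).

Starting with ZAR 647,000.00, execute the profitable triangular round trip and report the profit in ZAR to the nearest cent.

Profit: ZAR 5,567.32

Profitable loop is ZAR → INR → NOK → ZAR:
ZAR 647,000.00 × 4.3698 = INR 2,827,260.60
INR 2,827,260.60 × 0.13442 = NOK 380,040.37
NOK 380,040.37 × 1.7171 = ZAR 652,567.32
Profit = ZAR 652,567.32 − ZAR 647,000.00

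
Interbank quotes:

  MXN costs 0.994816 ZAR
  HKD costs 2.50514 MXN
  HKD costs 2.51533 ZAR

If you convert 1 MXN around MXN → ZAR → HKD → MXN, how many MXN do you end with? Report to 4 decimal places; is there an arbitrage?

Around MXN → ZAR → HKD → MXN: 1 × 0.994816 ÷ 2.51533 × 2.50514 = 0.990786
Product < 1; profitable direction is MXN → HKD → ZAR → MXN.

0.9908 (arbitrage exists)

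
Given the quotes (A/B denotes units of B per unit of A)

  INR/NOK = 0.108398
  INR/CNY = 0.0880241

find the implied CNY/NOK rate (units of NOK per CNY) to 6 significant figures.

1 CNY ÷ 0.0880241 = 11.3605 INR
11.3605 INR × 0.108398 = 1.23146 NOK

CNY/NOK = 1.23146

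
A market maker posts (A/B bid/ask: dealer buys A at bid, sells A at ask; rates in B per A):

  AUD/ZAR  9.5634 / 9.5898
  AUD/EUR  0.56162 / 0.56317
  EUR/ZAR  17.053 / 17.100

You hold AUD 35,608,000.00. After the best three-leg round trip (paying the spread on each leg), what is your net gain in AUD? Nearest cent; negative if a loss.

Net result: AUD -46,392.14 (no profitable arbitrage after spreads)

Best loop AUD → EUR → ZAR → AUD:
AUD 35,608,000.00 × 0.56162 (sell AUD at bid) = EUR 19,998,164.96
EUR 19,998,164.96 × 17.053 (sell EUR at bid) = ZAR 341,028,707.06
ZAR 341,028,707.06 ÷ 9.5898 (buy AUD at ask) = AUD 35,561,607.86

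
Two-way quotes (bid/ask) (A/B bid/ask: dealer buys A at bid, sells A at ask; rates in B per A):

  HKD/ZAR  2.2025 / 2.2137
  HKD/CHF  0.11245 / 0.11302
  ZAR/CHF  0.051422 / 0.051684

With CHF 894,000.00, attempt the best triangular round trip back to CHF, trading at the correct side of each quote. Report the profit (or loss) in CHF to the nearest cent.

Net profit: CHF 1,874.34

Best loop CHF → HKD → ZAR → CHF:
CHF 894,000.00 ÷ 0.11302 (buy HKD at ask) = HKD 7,910,104.41
HKD 7,910,104.41 × 2.2025 (sell HKD at bid) = ZAR 17,422,004.95
ZAR 17,422,004.95 × 0.051422 (sell ZAR at bid) = CHF 895,874.34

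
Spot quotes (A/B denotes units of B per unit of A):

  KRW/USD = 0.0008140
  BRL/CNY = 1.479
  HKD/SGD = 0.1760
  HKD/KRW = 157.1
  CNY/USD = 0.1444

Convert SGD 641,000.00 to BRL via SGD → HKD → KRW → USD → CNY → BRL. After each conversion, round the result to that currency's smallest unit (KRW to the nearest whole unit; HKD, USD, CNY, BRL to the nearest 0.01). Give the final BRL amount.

BRL 2,180,773.63

SGD 641,000.00 ÷ 0.1760 = HKD 3,642,045.45
HKD 3,642,045.45 × 157.1 = KRW 572,165,340
KRW 572,165,340 × 0.0008140 = USD 465,742.59
USD 465,742.59 ÷ 0.1444 = CNY 3,225,364.20
CNY 3,225,364.20 ÷ 1.479 = BRL 2,180,773.63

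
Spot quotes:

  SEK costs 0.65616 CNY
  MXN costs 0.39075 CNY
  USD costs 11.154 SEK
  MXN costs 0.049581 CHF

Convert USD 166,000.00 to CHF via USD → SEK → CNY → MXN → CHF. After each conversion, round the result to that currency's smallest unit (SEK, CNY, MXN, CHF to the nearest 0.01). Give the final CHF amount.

USD 166,000.00 × 11.154 = SEK 1,851,564.00
SEK 1,851,564.00 × 0.65616 = CNY 1,214,922.23
CNY 1,214,922.23 ÷ 0.39075 = MXN 3,109,205.96
MXN 3,109,205.96 × 0.049581 = CHF 154,157.54

CHF 154,157.54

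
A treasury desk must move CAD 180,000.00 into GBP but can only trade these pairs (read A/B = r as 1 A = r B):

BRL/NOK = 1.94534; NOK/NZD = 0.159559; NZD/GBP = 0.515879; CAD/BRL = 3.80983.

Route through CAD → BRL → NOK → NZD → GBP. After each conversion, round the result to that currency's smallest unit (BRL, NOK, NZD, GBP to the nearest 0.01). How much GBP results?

CAD 180,000.00 × 3.80983 = BRL 685,769.40
BRL 685,769.40 × 1.94534 = NOK 1,334,054.64
NOK 1,334,054.64 × 0.159559 = NZD 212,860.42
NZD 212,860.42 × 0.515879 = GBP 109,810.22

GBP 109,810.22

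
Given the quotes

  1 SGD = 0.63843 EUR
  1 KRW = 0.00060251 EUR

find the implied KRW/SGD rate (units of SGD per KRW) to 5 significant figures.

1 KRW × 0.00060251 = 0.00060251 EUR
0.00060251 EUR ÷ 0.63843 = 0.000943737 SGD

KRW/SGD = 0.00094374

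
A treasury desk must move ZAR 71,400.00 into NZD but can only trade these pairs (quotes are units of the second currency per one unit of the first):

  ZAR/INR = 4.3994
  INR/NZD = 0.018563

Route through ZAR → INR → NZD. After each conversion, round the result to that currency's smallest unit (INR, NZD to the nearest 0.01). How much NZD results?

NZD 5,830.96

ZAR 71,400.00 × 4.3994 = INR 314,117.16
INR 314,117.16 × 0.018563 = NZD 5,830.96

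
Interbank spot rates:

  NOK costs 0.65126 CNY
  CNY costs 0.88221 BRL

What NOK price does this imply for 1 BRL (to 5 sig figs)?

1 BRL ÷ 0.88221 = 1.13352 CNY
1.13352 CNY ÷ 0.65126 = 1.7405 NOK

BRL/NOK = 1.7405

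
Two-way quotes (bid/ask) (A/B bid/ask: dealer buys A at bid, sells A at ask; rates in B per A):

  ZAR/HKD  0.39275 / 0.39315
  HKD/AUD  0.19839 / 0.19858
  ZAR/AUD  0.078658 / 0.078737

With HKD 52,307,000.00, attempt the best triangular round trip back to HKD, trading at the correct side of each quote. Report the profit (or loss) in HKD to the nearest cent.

Net profit: HKD 392,794.97

Best loop HKD → ZAR → AUD → HKD:
HKD 52,307,000.00 ÷ 0.39315 (buy ZAR at ask) = ZAR 133,045,911.23
ZAR 133,045,911.23 × 0.078658 (sell ZAR at bid) = AUD 10,465,125.29
AUD 10,465,125.29 ÷ 0.19858 (buy HKD at ask) = HKD 52,699,794.97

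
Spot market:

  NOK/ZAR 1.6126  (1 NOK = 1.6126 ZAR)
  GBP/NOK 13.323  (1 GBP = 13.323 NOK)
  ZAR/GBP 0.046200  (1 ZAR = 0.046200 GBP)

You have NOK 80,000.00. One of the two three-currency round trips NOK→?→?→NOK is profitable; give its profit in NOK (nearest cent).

Profit: NOK 597.08

Profitable loop is NOK → GBP → ZAR → NOK:
NOK 80,000.00 ÷ 13.323 = GBP 6,004.65
GBP 6,004.65 ÷ 0.046200 = ZAR 129,970.86
ZAR 129,970.86 ÷ 1.6126 = NOK 80,597.08
Profit = NOK 80,597.08 − NOK 80,000.00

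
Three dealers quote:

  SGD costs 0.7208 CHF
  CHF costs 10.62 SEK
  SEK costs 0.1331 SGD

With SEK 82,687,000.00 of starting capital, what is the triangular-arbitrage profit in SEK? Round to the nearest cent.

Profit: SEK 1,560,027.32

Profitable loop is SEK → SGD → CHF → SEK:
SEK 82,687,000.00 × 0.1331 = SGD 11,005,639.70
SGD 11,005,639.70 × 0.7208 = CHF 7,932,865.10
CHF 7,932,865.10 × 10.62 = SEK 84,247,027.32
Profit = SEK 84,247,027.32 − SEK 82,687,000.00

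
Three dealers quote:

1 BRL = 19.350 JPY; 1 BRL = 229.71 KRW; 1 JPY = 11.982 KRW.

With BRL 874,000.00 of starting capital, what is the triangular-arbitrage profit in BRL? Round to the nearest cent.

Profit: BRL 8,148.73

Profitable loop is BRL → JPY → KRW → BRL:
BRL 874,000.00 × 19.350 = JPY 16,911,900
JPY 16,911,900 × 11.982 = KRW 202,638,386
KRW 202,638,386 ÷ 229.71 = BRL 882,148.73
Profit = BRL 882,148.73 − BRL 874,000.00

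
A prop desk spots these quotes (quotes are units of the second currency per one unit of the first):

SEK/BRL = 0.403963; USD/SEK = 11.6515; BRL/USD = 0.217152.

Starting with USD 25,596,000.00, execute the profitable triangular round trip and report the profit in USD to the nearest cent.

Profit: USD 565,302.55

Profitable loop is USD → SEK → BRL → USD:
USD 25,596,000.00 × 11.6515 = SEK 298,231,794.00
SEK 298,231,794.00 × 0.403963 = BRL 120,474,610.20
BRL 120,474,610.20 × 0.217152 = USD 26,161,302.55
Profit = USD 26,161,302.55 − USD 25,596,000.00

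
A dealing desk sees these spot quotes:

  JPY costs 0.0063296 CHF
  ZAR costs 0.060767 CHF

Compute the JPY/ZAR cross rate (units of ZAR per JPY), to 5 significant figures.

JPY/ZAR = 0.10416

1 JPY × 0.0063296 = 0.0063296 CHF
0.0063296 CHF ÷ 0.060767 = 0.104162 ZAR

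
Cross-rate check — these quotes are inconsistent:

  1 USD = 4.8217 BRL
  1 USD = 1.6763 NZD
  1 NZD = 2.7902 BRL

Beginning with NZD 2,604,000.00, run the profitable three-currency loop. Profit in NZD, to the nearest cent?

Profitable loop is NZD → USD → BRL → NZD:
NZD 2,604,000.00 ÷ 1.6763 = USD 1,553,421.23
USD 1,553,421.23 × 4.8217 = BRL 7,490,131.12
BRL 7,490,131.12 ÷ 2.7902 = NZD 2,684,442.38
Profit = NZD 2,684,442.38 − NZD 2,604,000.00

Profit: NZD 80,442.38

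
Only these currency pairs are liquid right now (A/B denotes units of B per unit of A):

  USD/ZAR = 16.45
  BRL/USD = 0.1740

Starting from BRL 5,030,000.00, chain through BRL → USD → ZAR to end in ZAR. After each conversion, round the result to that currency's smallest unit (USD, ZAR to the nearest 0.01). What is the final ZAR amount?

BRL 5,030,000.00 × 0.1740 = USD 875,220.00
USD 875,220.00 × 16.45 = ZAR 14,397,369.00

ZAR 14,397,369.00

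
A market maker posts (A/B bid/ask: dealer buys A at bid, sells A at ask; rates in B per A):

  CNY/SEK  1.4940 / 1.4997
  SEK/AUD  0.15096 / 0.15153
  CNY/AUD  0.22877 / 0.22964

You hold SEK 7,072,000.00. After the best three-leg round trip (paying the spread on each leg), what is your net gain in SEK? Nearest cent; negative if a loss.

Net profit: SEK 47,316.65

Best loop SEK → CNY → AUD → SEK:
SEK 7,072,000.00 ÷ 1.4997 (buy CNY at ask) = CNY 4,715,609.79
CNY 4,715,609.79 × 0.22877 (sell CNY at bid) = AUD 1,078,790.05
AUD 1,078,790.05 ÷ 0.15153 (buy SEK at ask) = SEK 7,119,316.65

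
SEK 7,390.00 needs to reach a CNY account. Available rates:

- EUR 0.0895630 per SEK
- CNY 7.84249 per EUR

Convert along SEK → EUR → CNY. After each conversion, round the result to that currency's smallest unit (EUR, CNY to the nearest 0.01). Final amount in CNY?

CNY 5,190.71

SEK 7,390.00 × 0.0895630 = EUR 661.87
EUR 661.87 × 7.84249 = CNY 5,190.71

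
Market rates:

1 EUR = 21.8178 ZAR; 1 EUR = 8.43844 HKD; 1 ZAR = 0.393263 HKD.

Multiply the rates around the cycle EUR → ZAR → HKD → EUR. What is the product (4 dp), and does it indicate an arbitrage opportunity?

Around EUR → ZAR → HKD → EUR: 1 × 21.8178 × 0.393263 ÷ 8.43844 = 1.016791
Product > 1; profitable direction is EUR → ZAR → HKD → EUR.

1.0168 (arbitrage exists)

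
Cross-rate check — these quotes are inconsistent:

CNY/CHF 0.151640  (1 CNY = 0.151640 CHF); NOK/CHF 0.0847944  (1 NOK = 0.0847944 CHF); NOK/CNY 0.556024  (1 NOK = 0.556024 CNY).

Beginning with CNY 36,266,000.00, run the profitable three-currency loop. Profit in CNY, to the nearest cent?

Profit: CNY 205,994.63

Profitable loop is CNY → NOK → CHF → CNY:
CNY 36,266,000.00 ÷ 0.556024 = NOK 65,223,803.29
NOK 65,223,803.29 × 0.0847944 = CHF 5,530,613.27
CHF 5,530,613.27 ÷ 0.151640 = CNY 36,471,994.63
Profit = CNY 36,471,994.63 − CNY 36,266,000.00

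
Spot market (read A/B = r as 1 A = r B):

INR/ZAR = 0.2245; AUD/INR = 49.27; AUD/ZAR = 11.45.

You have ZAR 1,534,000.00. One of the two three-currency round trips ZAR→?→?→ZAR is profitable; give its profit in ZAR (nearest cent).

Profit: ZAR 53,932.14

Profitable loop is ZAR → INR → AUD → ZAR:
ZAR 1,534,000.00 ÷ 0.2245 = INR 6,832,962.14
INR 6,832,962.14 ÷ 49.27 = AUD 138,684.03
AUD 138,684.03 × 11.45 = ZAR 1,587,932.14
Profit = ZAR 1,587,932.14 − ZAR 1,534,000.00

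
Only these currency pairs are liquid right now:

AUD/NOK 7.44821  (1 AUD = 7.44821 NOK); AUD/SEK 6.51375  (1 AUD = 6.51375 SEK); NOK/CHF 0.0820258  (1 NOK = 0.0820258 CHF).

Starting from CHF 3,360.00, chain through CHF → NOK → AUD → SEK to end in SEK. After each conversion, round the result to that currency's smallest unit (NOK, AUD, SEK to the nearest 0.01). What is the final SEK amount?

SEK 35,823.48

CHF 3,360.00 ÷ 0.0820258 = NOK 40,962.72
NOK 40,962.72 ÷ 7.44821 = AUD 5,499.67
AUD 5,499.67 × 6.51375 = SEK 35,823.48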